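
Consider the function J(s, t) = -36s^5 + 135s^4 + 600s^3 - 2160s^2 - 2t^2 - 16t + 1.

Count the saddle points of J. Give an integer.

2

J separates as a function of s plus a function of t, so ∇J=0 decouples.
∂J/∂s = -180s(s - 4)(s - 2)(s + 3) = 0 at s ∈ {-3, 0, 2, 4}; ∂J/∂t = -4(t + 4) = 0 at t ∈ {-4}.
The Hessian is diagonal: diag(J_ss, J_tt). Second derivatives: J_ss(-3)=18900, J_ss(0)=-4320, J_ss(2)=3600, J_ss(4)=-10080; J_tt(-4)=-4.
Saddle points occur where the two diagonal entries have opposite signs: (-3, -4), (2, -4). Count: 2.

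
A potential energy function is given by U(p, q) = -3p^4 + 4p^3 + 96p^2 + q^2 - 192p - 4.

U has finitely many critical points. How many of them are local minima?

U separates as a function of p plus a function of q, so ∇U=0 decouples.
∂U/∂p = -12(p - 4)(p - 1)(p + 4) = 0 at p ∈ {-4, 1, 4}; ∂U/∂q = 2q = 0 at q ∈ {0}.
The Hessian is diagonal: diag(U_pp, U_qq). Second derivatives: U_pp(-4)=-480, U_pp(1)=180, U_pp(4)=-288; U_qq(0)=2.
Local minima occur where both diagonal entries positive: (1, 0). Count: 1.

1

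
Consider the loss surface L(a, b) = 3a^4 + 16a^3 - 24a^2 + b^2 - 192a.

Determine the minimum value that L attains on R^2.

L(a,b) separates as P(a) + Q(b), so its minimum is min P + min Q.
P'(a) = 12(a - 2)(a + 2)(a + 4) vanishes at a ∈ {-4, -2, 2}; Q'(b) = 2b vanishes at b ∈ {0}.
Local minima of P (where P''>0): P(-4)=128, P(2)=-304. Local minima of Q: Q(0)=0.
So the global minimum of L is P(2) + Q(0) = -304 + 0 = -304, attained at (2, 0).

-304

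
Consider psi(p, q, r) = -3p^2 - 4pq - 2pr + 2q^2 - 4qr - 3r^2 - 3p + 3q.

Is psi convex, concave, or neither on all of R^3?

psi is quadratic, so its Hessian is the constant matrix H = [[-6, -4, -2], [-4, 4, -4], [-2, -4, -6]].
Leading principal minors: -6, -40, 256.
Neither pattern holds ⇒ H is indefinite ⇒ neither convex nor concave.

neither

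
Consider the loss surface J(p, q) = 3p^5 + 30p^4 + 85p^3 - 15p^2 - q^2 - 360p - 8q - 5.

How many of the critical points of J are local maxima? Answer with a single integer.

2

J separates as a function of p plus a function of q, so ∇J=0 decouples.
∂J/∂p = 15(p - 1)(p + 2)(p + 3)(p + 4) = 0 at p ∈ {-4, -3, -2, 1}; ∂J/∂q = -2(q + 4) = 0 at q ∈ {-4}.
The Hessian is diagonal: diag(J_pp, J_qq). Second derivatives: J_pp(-4)=-150, J_pp(-3)=60, J_pp(-2)=-90, J_pp(1)=900; J_qq(-4)=-2.
Local maxima occur where both diagonal entries negative: (-4, -4), (-2, -4). Count: 2.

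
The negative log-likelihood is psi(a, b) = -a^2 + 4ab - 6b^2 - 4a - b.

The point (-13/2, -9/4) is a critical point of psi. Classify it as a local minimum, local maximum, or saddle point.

local maximum

The Hessian of psi is constant: H = [[-2, 4], [4, -12]].
det(H) = (-2)·(-12) − 4² = 8.
det(H) > 0 and tr(H) = -14 < 0, so H is negative definite and the point is a local maximum.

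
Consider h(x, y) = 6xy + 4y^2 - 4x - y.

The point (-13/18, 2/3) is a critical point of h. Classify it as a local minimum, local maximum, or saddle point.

The Hessian of h is constant: H = [[0, 6], [6, 8]].
det(H) = 0·8 − 6² = -36.
Since det(H) < 0, H is indefinite and the critical point is a saddle point.

saddle point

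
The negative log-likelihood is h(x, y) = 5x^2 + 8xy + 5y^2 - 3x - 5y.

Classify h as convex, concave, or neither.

h is quadratic, so its Hessian is the constant matrix H = [[10, 8], [8, 10]].
det(H) = 36, tr(H) = 20.
det(H) > 0 and tr(H) > 0, so H is positive definite everywhere: convex.

convex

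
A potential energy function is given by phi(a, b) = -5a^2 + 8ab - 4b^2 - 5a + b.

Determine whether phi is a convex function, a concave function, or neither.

concave

phi is quadratic, so its Hessian is the constant matrix H = [[-10, 8], [8, -8]].
det(H) = 16, tr(H) = -18.
det(H) > 0 and tr(H) < 0, so H is negative definite everywhere: concave.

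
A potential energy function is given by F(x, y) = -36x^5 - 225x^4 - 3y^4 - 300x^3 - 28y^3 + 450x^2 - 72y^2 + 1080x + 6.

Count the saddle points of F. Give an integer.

F separates as a function of x plus a function of y, so ∇F=0 decouples.
∂F/∂x = -180(x - 1)(x + 1)(x + 2)(x + 3) = 0 at x ∈ {-3, -2, -1, 1}; ∂F/∂y = -12y(y + 3)(y + 4) = 0 at y ∈ {-4, -3, 0}.
The Hessian is diagonal: diag(F_xx, F_yy). Second derivatives: F_xx(-3)=1440, F_xx(-2)=-540, F_xx(-1)=720, F_xx(1)=-4320; F_yy(-4)=-48, F_yy(-3)=36, F_yy(0)=-144.
Saddle points occur where the two diagonal entries have opposite signs: (-3, -4), (-3, 0), (-2, -3), (-1, -4), (-1, 0), (1, -3). Count: 6.

6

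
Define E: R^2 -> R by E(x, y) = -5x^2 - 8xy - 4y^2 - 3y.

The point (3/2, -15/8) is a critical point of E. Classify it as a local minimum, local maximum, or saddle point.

local maximum

The Hessian of E is constant: H = [[-10, -8], [-8, -8]].
det(H) = (-10)·(-8) − (-8)² = 16.
det(H) > 0 and tr(H) = -18 < 0, so H is negative definite and the point is a local maximum.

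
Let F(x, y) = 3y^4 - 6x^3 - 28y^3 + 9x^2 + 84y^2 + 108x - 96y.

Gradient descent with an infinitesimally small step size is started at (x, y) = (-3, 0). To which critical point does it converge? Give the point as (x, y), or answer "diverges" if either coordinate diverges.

(-2, 1)

F is separable, so gradient descent decouples: x follows -∂F/∂x, y follows -∂F/∂y.
∂F/∂x = -18(x - 3)(x + 2); at x=-3 this is -108, so x increases.
∂F/∂y = 12(y - 4)(y - 2)(y - 1); at y=0 this is -96, so y increases.
x converges to its nearest critical value -2 (a local min of the x-part); y converges to 1. The iterate converges to (-2, 1).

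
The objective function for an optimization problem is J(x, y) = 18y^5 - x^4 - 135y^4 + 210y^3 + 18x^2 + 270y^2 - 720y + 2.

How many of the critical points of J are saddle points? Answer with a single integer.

6

J separates as a function of x plus a function of y, so ∇J=0 decouples.
∂J/∂x = -4x(x - 3)(x + 3) = 0 at x ∈ {-3, 0, 3}; ∂J/∂y = 90(y - 4)(y - 2)(y - 1)(y + 1) = 0 at y ∈ {-1, 1, 2, 4}.
The Hessian is diagonal: diag(J_xx, J_yy). Second derivatives: J_xx(-3)=-72, J_xx(0)=36, J_xx(3)=-72; J_yy(-1)=-2700, J_yy(1)=540, J_yy(2)=-540, J_yy(4)=2700.
Saddle points occur where the two diagonal entries have opposite signs: (-3, 1), (-3, 4), (0, -1), (0, 2), (3, 1), (3, 4). Count: 6.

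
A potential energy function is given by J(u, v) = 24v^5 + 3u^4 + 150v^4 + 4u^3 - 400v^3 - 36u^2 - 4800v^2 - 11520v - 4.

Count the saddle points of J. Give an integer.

J separates as a function of u plus a function of v, so ∇J=0 decouples.
∂J/∂u = 12u(u - 2)(u + 3) = 0 at u ∈ {-3, 0, 2}; ∂J/∂v = 120(v - 4)(v + 2)(v + 3)(v + 4) = 0 at v ∈ {-4, -3, -2, 4}.
The Hessian is diagonal: diag(J_uu, J_vv). Second derivatives: J_uu(-3)=180, J_uu(0)=-72, J_uu(2)=120; J_vv(-4)=-1920, J_vv(-3)=840, J_vv(-2)=-1440, J_vv(4)=40320.
Saddle points occur where the two diagonal entries have opposite signs: (-3, -4), (-3, -2), (0, -3), (0, 4), (2, -4), (2, -2). Count: 6.

6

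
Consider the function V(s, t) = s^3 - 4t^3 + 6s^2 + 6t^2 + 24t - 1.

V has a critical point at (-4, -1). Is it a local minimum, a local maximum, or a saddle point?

The mixed partial ∂²V/∂s∂t is 0, so the Hessian at any point is diag(V_ss, V_tt) = diag(6(s + 2), 12(-2t + 1)).
At (-4, -1): H = diag(-12, 36).
The eigenvalues have opposite signs, so H is indefinite: a saddle point.

saddle point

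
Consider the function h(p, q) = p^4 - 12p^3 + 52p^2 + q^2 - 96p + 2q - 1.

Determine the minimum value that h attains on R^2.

-66

h(p,q) separates as A(p) + B(q) − 1, so its minimum is min A + min B − 1.
A'(p) = 4(p - 4)(p - 3)(p - 2) vanishes at p ∈ {2, 3, 4}; B'(q) = 2q + 2 vanishes at q ∈ {-1}.
Local minima of A (where A''>0): A(2)=-64, A(4)=-64. Local minima of B: B(-1)=-1.
So the global minimum of h is A(2) + B(-1) − 1 = -64 − 1 − 1 = -66, attained at (2, -1).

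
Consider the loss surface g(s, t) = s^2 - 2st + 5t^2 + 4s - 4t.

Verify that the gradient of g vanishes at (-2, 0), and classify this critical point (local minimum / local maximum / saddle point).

∇g = (2s - 2t + 4, -2s + 10t - 4); substituting (-2, 0) gives ∇g = (0, 0), so (-2, 0) is indeed a critical point.
The Hessian of g is constant: H = [[2, -2], [-2, 10]].
det(H) = 2·10 − (-2)² = 16.
det(H) > 0 and tr(H) = 12 > 0, so H is positive definite and the point is a local minimum.

local minimum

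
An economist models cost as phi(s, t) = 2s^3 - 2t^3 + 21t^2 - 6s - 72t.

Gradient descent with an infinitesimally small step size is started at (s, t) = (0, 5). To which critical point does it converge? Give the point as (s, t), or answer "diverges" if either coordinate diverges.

phi is separable, so gradient descent decouples: s follows -∂phi/∂s, t follows -∂phi/∂t.
∂phi/∂s = 6(s - 1)(s + 1); at s=0 this is -6, so s increases.
∂phi/∂t = -6(t - 4)(t - 3); at t=5 this is -12, so t increases.
The t-coordinate has no critical point in that direction and runs off to infinity.

diverges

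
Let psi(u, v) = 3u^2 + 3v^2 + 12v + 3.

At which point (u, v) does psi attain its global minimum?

(0, -2)

psi(u,v) separates as P(u) + Q(v) + 3, so its minimum is min P + min Q + 3.
P'(u) = 6u vanishes at u ∈ {0}; Q'(v) = 6v + 12 vanishes at v ∈ {-2}.
Local minima of P (where P''>0): P(0)=0. Local minima of Q: Q(-2)=-12.
So the global minimum of psi is P(0) + Q(-2) + 3 = 0 − 12 + 3 = -9, attained at (0, -2).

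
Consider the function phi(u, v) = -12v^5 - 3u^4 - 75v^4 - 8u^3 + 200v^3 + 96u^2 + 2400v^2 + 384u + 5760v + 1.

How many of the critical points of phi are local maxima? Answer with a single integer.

4

phi separates as a function of u plus a function of v, so ∇phi=0 decouples.
∂phi/∂u = -12(u - 4)(u + 2)(u + 4) = 0 at u ∈ {-4, -2, 4}; ∂phi/∂v = -60(v - 4)(v + 2)(v + 3)(v + 4) = 0 at v ∈ {-4, -3, -2, 4}.
The Hessian is diagonal: diag(phi_uu, phi_vv). Second derivatives: phi_uu(-4)=-192, phi_uu(-2)=144, phi_uu(4)=-576; phi_vv(-4)=960, phi_vv(-3)=-420, phi_vv(-2)=720, phi_vv(4)=-20160.
Local maxima occur where both diagonal entries negative: (-4, -3), (-4, 4), (4, -3), (4, 4). Count: 4.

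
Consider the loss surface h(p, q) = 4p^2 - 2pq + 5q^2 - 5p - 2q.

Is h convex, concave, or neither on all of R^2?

h is quadratic, so its Hessian is the constant matrix H = [[8, -2], [-2, 10]].
det(H) = 76, tr(H) = 18.
det(H) > 0 and tr(H) > 0, so H is positive definite everywhere: convex.

convex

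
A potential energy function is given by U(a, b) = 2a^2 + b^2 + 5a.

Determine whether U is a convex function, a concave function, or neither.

U is quadratic, so its Hessian is the constant matrix H = [[4, 0], [0, 2]].
det(H) = 8, tr(H) = 6.
det(H) > 0 and tr(H) > 0, so H is positive definite everywhere: convex.

convex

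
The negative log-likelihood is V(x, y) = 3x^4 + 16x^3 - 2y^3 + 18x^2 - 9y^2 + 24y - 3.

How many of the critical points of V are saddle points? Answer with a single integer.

3

V separates as a function of x plus a function of y, so ∇V=0 decouples.
∂V/∂x = 12x(x + 1)(x + 3) = 0 at x ∈ {-3, -1, 0}; ∂V/∂y = -6(y - 1)(y + 4) = 0 at y ∈ {-4, 1}.
The Hessian is diagonal: diag(V_xx, V_yy). Second derivatives: V_xx(-3)=72, V_xx(-1)=-24, V_xx(0)=36; V_yy(-4)=30, V_yy(1)=-30.
Saddle points occur where the two diagonal entries have opposite signs: (-3, 1), (-1, -4), (0, 1). Count: 3.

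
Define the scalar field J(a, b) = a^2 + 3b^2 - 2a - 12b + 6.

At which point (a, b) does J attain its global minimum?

J(a,b) separates as P(a) + Q(b) + 6, so its minimum is min P + min Q + 6.
P'(a) = 2a - 2 vanishes at a ∈ {1}; Q'(b) = 6b - 12 vanishes at b ∈ {2}.
Local minima of P (where P''>0): P(1)=-1. Local minima of Q: Q(2)=-12.
So the global minimum of J is P(1) + Q(2) + 6 = -1 − 12 + 6 = -7, attained at (1, 2).

(1, 2)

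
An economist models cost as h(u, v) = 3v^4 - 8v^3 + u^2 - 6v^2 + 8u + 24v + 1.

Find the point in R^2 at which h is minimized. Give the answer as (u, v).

(-4, -1)

h(u,v) separates as P(u) + Q(v) + 1, so its minimum is min P + min Q + 1.
P'(u) = 2u + 8 vanishes at u ∈ {-4}; Q'(v) = 12(v - 2)(v - 1)(v + 1) vanishes at v ∈ {-1, 1, 2}.
Local minima of P (where P''>0): P(-4)=-16. Local minima of Q: Q(-1)=-19, Q(2)=8.
So the global minimum of h is P(-4) + Q(-1) + 1 = -16 − 19 + 1 = -34, attained at (-4, -1).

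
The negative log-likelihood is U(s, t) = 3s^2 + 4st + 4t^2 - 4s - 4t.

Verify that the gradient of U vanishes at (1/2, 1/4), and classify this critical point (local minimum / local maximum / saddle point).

∇U = (6s + 4t - 4, 4s + 8t - 4); substituting (1/2, 1/4) gives ∇U = (0, 0), so (1/2, 1/4) is indeed a critical point.
The Hessian of U is constant: H = [[6, 4], [4, 8]].
det(H) = 6·8 − 4² = 32.
det(H) > 0 and tr(H) = 14 > 0, so H is positive definite and the point is a local minimum.

local minimum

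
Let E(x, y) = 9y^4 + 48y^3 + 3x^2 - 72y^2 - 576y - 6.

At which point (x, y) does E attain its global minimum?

E(x,y) separates as P(x) + Q(y) − 6, so its minimum is min P + min Q − 6.
P'(x) = 6x vanishes at x ∈ {0}; Q'(y) = 36(y - 2)(y + 2)(y + 4) vanishes at y ∈ {-4, -2, 2}.
Local minima of P (where P''>0): P(0)=0. Local minima of Q: Q(-4)=384, Q(2)=-912.
So the global minimum of E is P(0) + Q(2) − 6 = 0 − 912 − 6 = -918, attained at (0, 2).

(0, 2)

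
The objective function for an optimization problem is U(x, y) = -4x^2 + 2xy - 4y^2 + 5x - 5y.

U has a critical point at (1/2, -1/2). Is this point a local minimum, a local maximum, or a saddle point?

The Hessian of U is constant: H = [[-8, 2], [2, -8]].
det(H) = (-8)·(-8) − 2² = 60.
det(H) > 0 and tr(H) = -16 < 0, so H is negative definite and the point is a local maximum.

local maximum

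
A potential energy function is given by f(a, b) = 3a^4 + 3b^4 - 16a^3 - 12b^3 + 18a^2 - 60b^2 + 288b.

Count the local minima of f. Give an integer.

4

f separates as a function of a plus a function of b, so ∇f=0 decouples.
∂f/∂a = 12a(a - 3)(a - 1) = 0 at a ∈ {0, 1, 3}; ∂f/∂b = 12(b - 4)(b - 2)(b + 3) = 0 at b ∈ {-3, 2, 4}.
The Hessian is diagonal: diag(f_aa, f_bb). Second derivatives: f_aa(0)=36, f_aa(1)=-24, f_aa(3)=72; f_bb(-3)=420, f_bb(2)=-120, f_bb(4)=168.
Local minima occur where both diagonal entries positive: (0, -3), (0, 4), (3, -3), (3, 4). Count: 4.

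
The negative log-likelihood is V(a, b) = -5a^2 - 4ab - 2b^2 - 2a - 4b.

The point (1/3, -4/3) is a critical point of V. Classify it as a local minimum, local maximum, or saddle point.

local maximum

The Hessian of V is constant: H = [[-10, -4], [-4, -4]].
det(H) = (-10)·(-4) − (-4)² = 24.
det(H) > 0 and tr(H) = -14 < 0, so H is negative definite and the point is a local maximum.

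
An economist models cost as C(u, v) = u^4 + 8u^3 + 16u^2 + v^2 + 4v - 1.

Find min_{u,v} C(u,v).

-5

C(u,v) separates as P(u) + Q(v) − 1, so its minimum is min P + min Q − 1.
P'(u) = 4u(u + 2)(u + 4) vanishes at u ∈ {-4, -2, 0}; Q'(v) = 2v + 4 vanishes at v ∈ {-2}.
Local minima of P (where P''>0): P(-4)=0, P(0)=0. Local minima of Q: Q(-2)=-4.
So the global minimum of C is P(-4) + Q(-2) − 1 = 0 − 4 − 1 = -5, attained at (-4, -2).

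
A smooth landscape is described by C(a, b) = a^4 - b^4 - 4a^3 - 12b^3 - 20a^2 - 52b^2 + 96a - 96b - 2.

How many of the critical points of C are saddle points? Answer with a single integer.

5

C separates as a function of a plus a function of b, so ∇C=0 decouples.
∂C/∂a = 4(a - 4)(a - 2)(a + 3) = 0 at a ∈ {-3, 2, 4}; ∂C/∂b = -4(b + 2)(b + 3)(b + 4) = 0 at b ∈ {-4, -3, -2}.
The Hessian is diagonal: diag(C_aa, C_bb). Second derivatives: C_aa(-3)=140, C_aa(2)=-40, C_aa(4)=56; C_bb(-4)=-8, C_bb(-3)=4, C_bb(-2)=-8.
Saddle points occur where the two diagonal entries have opposite signs: (-3, -4), (-3, -2), (2, -3), (4, -4), (4, -2). Count: 5.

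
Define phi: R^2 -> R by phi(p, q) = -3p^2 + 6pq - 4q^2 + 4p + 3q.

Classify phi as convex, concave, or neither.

concave

phi is quadratic, so its Hessian is the constant matrix H = [[-6, 6], [6, -8]].
det(H) = 12, tr(H) = -14.
det(H) > 0 and tr(H) < 0, so H is negative definite everywhere: concave.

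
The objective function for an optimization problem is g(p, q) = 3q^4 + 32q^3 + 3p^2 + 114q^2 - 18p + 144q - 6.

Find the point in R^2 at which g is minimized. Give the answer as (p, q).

g(p,q) separates as A(p) + B(q) − 6, so its minimum is min A + min B − 6.
A'(p) = 6p - 18 vanishes at p ∈ {3}; B'(q) = 12(q + 1)(q + 3)(q + 4) vanishes at q ∈ {-4, -3, -1}.
Local minima of A (where A''>0): A(3)=-27. Local minima of B: B(-4)=-32, B(-1)=-59.
So the global minimum of g is A(3) + B(-1) − 6 = -27 − 59 − 6 = -92, attained at (3, -1).

(3, -1)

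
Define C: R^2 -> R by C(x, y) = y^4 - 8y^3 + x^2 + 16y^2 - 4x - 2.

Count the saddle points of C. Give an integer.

1

C separates as a function of x plus a function of y, so ∇C=0 decouples.
∂C/∂x = 2(x - 2) = 0 at x ∈ {2}; ∂C/∂y = 4y(y - 4)(y - 2) = 0 at y ∈ {0, 2, 4}.
The Hessian is diagonal: diag(C_xx, C_yy). Second derivatives: C_xx(2)=2; C_yy(0)=32, C_yy(2)=-16, C_yy(4)=32.
Saddle points occur where the two diagonal entries have opposite signs: (2, 2). Count: 1.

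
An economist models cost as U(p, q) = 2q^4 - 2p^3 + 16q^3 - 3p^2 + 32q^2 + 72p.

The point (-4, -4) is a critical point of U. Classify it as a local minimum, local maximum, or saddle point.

The mixed partial ∂²U/∂p∂q is 0, so the Hessian at any point is diag(U_pp, U_qq) = diag(-6(2p + 1), 8(3q^2 + 12q + 8)).
At (-4, -4): H = diag(42, 64).
Both eigenvalues are positive, so H is positive definite: a local minimum.

local minimum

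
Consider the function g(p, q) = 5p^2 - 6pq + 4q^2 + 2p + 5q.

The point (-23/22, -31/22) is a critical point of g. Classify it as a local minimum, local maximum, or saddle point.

local minimum

The Hessian of g is constant: H = [[10, -6], [-6, 8]].
det(H) = 10·8 − (-6)² = 44.
det(H) > 0 and tr(H) = 18 > 0, so H is positive definite and the point is a local minimum.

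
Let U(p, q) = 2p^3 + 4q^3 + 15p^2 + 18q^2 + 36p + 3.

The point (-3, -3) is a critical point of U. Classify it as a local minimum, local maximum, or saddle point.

local maximum

The mixed partial ∂²U/∂p∂q is 0, so the Hessian at any point is diag(U_pp, U_qq) = diag(6(2p + 5), 12(2q + 3)).
At (-3, -3): H = diag(-6, -36).
Both eigenvalues are negative, so H is negative definite: a local maximum.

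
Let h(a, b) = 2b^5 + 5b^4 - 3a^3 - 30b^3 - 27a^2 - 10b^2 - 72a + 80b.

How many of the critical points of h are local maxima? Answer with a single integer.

2

h separates as a function of a plus a function of b, so ∇h=0 decouples.
∂h/∂a = -9(a + 2)(a + 4) = 0 at a ∈ {-4, -2}; ∂h/∂b = 10(b - 2)(b - 1)(b + 1)(b + 4) = 0 at b ∈ {-4, -1, 1, 2}.
The Hessian is diagonal: diag(h_aa, h_bb). Second derivatives: h_aa(-4)=18, h_aa(-2)=-18; h_bb(-4)=-900, h_bb(-1)=180, h_bb(1)=-100, h_bb(2)=180.
Local maxima occur where both diagonal entries negative: (-2, -4), (-2, 1). Count: 2.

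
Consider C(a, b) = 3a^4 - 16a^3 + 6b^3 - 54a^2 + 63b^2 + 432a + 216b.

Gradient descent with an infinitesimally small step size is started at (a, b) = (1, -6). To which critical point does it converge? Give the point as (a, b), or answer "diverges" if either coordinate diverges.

C is separable, so gradient descent decouples: a follows -∂C/∂a, b follows -∂C/∂b.
∂C/∂a = 12(a - 4)(a - 3)(a + 3); at a=1 this is 288, so a decreases.
∂C/∂b = 18(b + 3)(b + 4); at b=-6 this is 108, so b decreases.
The b-coordinate has no critical point in that direction and runs off to infinity.

diverges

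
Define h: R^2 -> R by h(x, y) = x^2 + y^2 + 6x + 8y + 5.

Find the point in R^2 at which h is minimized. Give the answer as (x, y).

h(x,y) separates as P(x) + Q(y) + 5, so its minimum is min P + min Q + 5.
P'(x) = 2x + 6 vanishes at x ∈ {-3}; Q'(y) = 2y + 8 vanishes at y ∈ {-4}.
Local minima of P (where P''>0): P(-3)=-9. Local minima of Q: Q(-4)=-16.
So the global minimum of h is P(-3) + Q(-4) + 5 = -9 − 16 + 5 = -20, attained at (-3, -4).

(-3, -4)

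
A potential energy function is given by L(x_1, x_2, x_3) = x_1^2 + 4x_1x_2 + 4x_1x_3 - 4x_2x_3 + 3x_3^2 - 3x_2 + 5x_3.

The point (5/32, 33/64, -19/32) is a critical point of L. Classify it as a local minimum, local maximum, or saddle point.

saddle point

The Hessian is constant: H = [[2, 4, 4], [4, 0, -4], [4, -4, 6]].
Leading principal minors: Δ₁ = 2, Δ₂ = -16, Δ₃ = -256.
The minors fit neither the all-positive nor the alternating-sign pattern, so H is indefinite: a saddle point.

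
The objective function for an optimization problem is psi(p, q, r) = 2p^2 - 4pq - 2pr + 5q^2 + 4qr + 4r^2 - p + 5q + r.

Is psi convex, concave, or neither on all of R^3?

psi is quadratic, so its Hessian is the constant matrix H = [[4, -4, -2], [-4, 10, 4], [-2, 4, 8]].
Leading principal minors: 4, 24, 152.
All positive ⇒ H ≻ 0 ⇒ convex.

convex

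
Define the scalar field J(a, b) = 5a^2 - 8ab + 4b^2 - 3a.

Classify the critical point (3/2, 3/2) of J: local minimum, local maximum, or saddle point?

local minimum

The Hessian of J is constant: H = [[10, -8], [-8, 8]].
det(H) = 10·8 − (-8)² = 16.
det(H) > 0 and tr(H) = 18 > 0, so H is positive definite and the point is a local minimum.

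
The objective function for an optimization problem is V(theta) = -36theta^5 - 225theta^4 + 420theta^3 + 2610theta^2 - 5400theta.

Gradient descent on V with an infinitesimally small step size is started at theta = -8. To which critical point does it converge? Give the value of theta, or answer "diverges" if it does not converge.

V'(theta) = -180(theta - 2)(theta - 1)(theta + 3)(theta + 5), so V'(-8) = -243000.
Gradient descent moves in the -V' direction, i.e. theta is increasing.
The nearest critical point in that direction is theta = -5, where V'' = 15120 > 0 (a local minimum). The iterate converges there.

-5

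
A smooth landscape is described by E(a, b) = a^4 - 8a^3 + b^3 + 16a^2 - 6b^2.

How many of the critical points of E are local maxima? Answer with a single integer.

1

E separates as a function of a plus a function of b, so ∇E=0 decouples.
∂E/∂a = 4a(a - 4)(a - 2) = 0 at a ∈ {0, 2, 4}; ∂E/∂b = 3b(b - 4) = 0 at b ∈ {0, 4}.
The Hessian is diagonal: diag(E_aa, E_bb). Second derivatives: E_aa(0)=32, E_aa(2)=-16, E_aa(4)=32; E_bb(0)=-12, E_bb(4)=12.
Local maxima occur where both diagonal entries negative: (2, 0). Count: 1.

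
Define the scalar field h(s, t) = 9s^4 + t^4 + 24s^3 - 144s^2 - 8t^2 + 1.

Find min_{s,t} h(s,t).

h(s,t) separates as P(s) + Q(t) + 1, so its minimum is min P + min Q + 1.
P'(s) = 36s(s - 2)(s + 4) vanishes at s ∈ {-4, 0, 2}; Q'(t) = 4t(t - 2)(t + 2) vanishes at t ∈ {-2, 0, 2}.
Local minima of P (where P''>0): P(-4)=-1536, P(2)=-240. Local minima of Q: Q(-2)=-16, Q(2)=-16.
So the global minimum of h is P(-4) + Q(-2) + 1 = -1536 − 16 + 1 = -1551, attained at (-4, -2).

-1551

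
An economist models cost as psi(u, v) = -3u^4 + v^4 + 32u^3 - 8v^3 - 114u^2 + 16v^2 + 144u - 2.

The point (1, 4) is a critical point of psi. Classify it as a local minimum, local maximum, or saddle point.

The mixed partial ∂²psi/∂u∂v is 0, so the Hessian at any point is diag(psi_uu, psi_vv) = diag(12(-3u^2 + 16u - 19), 4(3v^2 - 12v + 8)).
At (1, 4): H = diag(-72, 32).
The eigenvalues have opposite signs, so H is indefinite: a saddle point.

saddle point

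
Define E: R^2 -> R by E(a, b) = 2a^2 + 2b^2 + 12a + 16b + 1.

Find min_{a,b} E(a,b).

-49

E(a,b) separates as P(a) + Q(b) + 1, so its minimum is min P + min Q + 1.
P'(a) = 4a + 12 vanishes at a ∈ {-3}; Q'(b) = 4b + 16 vanishes at b ∈ {-4}.
Local minima of P (where P''>0): P(-3)=-18. Local minima of Q: Q(-4)=-32.
So the global minimum of E is P(-3) + Q(-4) + 1 = -18 − 32 + 1 = -49, attained at (-3, -4).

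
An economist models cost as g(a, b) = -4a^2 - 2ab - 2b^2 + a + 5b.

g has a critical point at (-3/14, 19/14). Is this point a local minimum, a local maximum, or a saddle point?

local maximum

The Hessian of g is constant: H = [[-8, -2], [-2, -4]].
det(H) = (-8)·(-4) − (-2)² = 28.
det(H) > 0 and tr(H) = -12 < 0, so H is negative definite and the point is a local maximum.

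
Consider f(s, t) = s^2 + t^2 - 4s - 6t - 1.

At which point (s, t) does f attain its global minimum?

f(s,t) separates as P(s) + Q(t) − 1, so its minimum is min P + min Q − 1.
P'(s) = 2s - 4 vanishes at s ∈ {2}; Q'(t) = 2(t - 3) vanishes at t ∈ {3}.
Local minima of P (where P''>0): P(2)=-4. Local minima of Q: Q(3)=-9.
So the global minimum of f is P(2) + Q(3) − 1 = -4 − 9 − 1 = -14, attained at (2, 3).

(2, 3)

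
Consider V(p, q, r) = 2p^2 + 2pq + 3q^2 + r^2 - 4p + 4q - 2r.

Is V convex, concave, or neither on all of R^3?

convex

V is quadratic, so its Hessian is the constant matrix H = [[4, 2, 0], [2, 6, 0], [0, 0, 2]].
Leading principal minors: 4, 20, 40.
All positive ⇒ H ≻ 0 ⇒ convex.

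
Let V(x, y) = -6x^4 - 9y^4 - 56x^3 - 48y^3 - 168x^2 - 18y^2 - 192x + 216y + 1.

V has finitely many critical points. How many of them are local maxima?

4

V separates as a function of x plus a function of y, so ∇V=0 decouples.
∂V/∂x = -24(x + 1)(x + 2)(x + 4) = 0 at x ∈ {-4, -2, -1}; ∂V/∂y = -36(y - 1)(y + 2)(y + 3) = 0 at y ∈ {-3, -2, 1}.
The Hessian is diagonal: diag(V_xx, V_yy). Second derivatives: V_xx(-4)=-144, V_xx(-2)=48, V_xx(-1)=-72; V_yy(-3)=-144, V_yy(-2)=108, V_yy(1)=-432.
Local maxima occur where both diagonal entries negative: (-4, -3), (-4, 1), (-1, -3), (-1, 1). Count: 4.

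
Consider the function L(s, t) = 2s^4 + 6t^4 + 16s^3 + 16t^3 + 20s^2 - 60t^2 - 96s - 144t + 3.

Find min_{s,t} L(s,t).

-359

L(s,t) separates as P(s) + Q(t) + 3, so its minimum is min P + min Q + 3.
P'(s) = 8(s - 1)(s + 3)(s + 4) vanishes at s ∈ {-4, -3, 1}; Q'(t) = 24(t - 2)(t + 1)(t + 3) vanishes at t ∈ {-3, -1, 2}.
Local minima of P (where P''>0): P(-4)=192, P(1)=-58. Local minima of Q: Q(-3)=-54, Q(2)=-304.
So the global minimum of L is P(1) + Q(2) + 3 = -58 − 304 + 3 = -359, attained at (1, 2).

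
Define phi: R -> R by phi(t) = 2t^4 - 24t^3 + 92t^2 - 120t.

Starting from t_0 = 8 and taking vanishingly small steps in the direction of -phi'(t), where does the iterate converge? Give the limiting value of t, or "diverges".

phi'(t) = 8(t - 5)(t - 3)(t - 1), so phi'(8) = 840.
Gradient descent moves in the -phi' direction, i.e. t is decreasing.
The nearest critical point in that direction is t = 5, where phi'' = 64 > 0 (a local minimum). The iterate converges there.

5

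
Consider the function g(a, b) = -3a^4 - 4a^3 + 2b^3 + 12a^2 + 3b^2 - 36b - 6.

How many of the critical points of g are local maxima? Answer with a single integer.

g separates as a function of a plus a function of b, so ∇g=0 decouples.
∂g/∂a = -12a(a - 1)(a + 2) = 0 at a ∈ {-2, 0, 1}; ∂g/∂b = 6(b - 2)(b + 3) = 0 at b ∈ {-3, 2}.
The Hessian is diagonal: diag(g_aa, g_bb). Second derivatives: g_aa(-2)=-72, g_aa(0)=24, g_aa(1)=-36; g_bb(-3)=-30, g_bb(2)=30.
Local maxima occur where both diagonal entries negative: (-2, -3), (1, -3). Count: 2.

2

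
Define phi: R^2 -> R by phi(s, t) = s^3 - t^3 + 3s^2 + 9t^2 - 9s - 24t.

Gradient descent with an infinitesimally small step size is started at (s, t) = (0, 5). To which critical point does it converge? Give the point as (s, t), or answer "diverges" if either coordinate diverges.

phi is separable, so gradient descent decouples: s follows -∂phi/∂s, t follows -∂phi/∂t.
∂phi/∂s = 3(s - 1)(s + 3); at s=0 this is -9, so s increases.
∂phi/∂t = -3(t - 4)(t - 2); at t=5 this is -9, so t increases.
The t-coordinate has no critical point in that direction and runs off to infinity.

diverges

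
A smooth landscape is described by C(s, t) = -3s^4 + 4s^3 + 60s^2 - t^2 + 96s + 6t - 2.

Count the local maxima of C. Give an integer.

2

C separates as a function of s plus a function of t, so ∇C=0 decouples.
∂C/∂s = -12(s - 4)(s + 1)(s + 2) = 0 at s ∈ {-2, -1, 4}; ∂C/∂t = -2(t - 3) = 0 at t ∈ {3}.
The Hessian is diagonal: diag(C_ss, C_tt). Second derivatives: C_ss(-2)=-72, C_ss(-1)=60, C_ss(4)=-360; C_tt(3)=-2.
Local maxima occur where both diagonal entries negative: (-2, 3), (4, 3). Count: 2.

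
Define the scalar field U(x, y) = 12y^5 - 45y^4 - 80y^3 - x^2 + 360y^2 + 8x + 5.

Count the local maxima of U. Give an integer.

2

U separates as a function of x plus a function of y, so ∇U=0 decouples.
∂U/∂x = -2(x - 4) = 0 at x ∈ {4}; ∂U/∂y = 60y(y - 3)(y - 2)(y + 2) = 0 at y ∈ {-2, 0, 2, 3}.
The Hessian is diagonal: diag(U_xx, U_yy). Second derivatives: U_xx(4)=-2; U_yy(-2)=-2400, U_yy(0)=720, U_yy(2)=-480, U_yy(3)=900.
Local maxima occur where both diagonal entries negative: (4, -2), (4, 2). Count: 2.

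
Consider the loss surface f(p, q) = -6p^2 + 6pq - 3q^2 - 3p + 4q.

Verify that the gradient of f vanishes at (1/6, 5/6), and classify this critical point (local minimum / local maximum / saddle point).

∇f = (-12p + 6q - 3, 6p - 6q + 4); substituting (1/6, 5/6) gives ∇f = (0, 0), so (1/6, 5/6) is indeed a critical point.
The Hessian of f is constant: H = [[-12, 6], [6, -6]].
det(H) = (-12)·(-6) − 6² = 36.
det(H) > 0 and tr(H) = -18 < 0, so H is negative definite and the point is a local maximum.

local maximum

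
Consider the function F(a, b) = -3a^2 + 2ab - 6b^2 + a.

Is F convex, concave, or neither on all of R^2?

concave

F is quadratic, so its Hessian is the constant matrix H = [[-6, 2], [2, -12]].
det(H) = 68, tr(H) = -18.
det(H) > 0 and tr(H) < 0, so H is negative definite everywhere: concave.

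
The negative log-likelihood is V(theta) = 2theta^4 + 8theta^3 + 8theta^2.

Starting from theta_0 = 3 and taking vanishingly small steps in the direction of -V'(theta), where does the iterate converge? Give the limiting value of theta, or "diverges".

0

V'(theta) = 8theta(theta + 1)(theta + 2), so V'(3) = 480.
Gradient descent moves in the -V' direction, i.e. theta is decreasing.
The nearest critical point in that direction is theta = 0, where V'' = 16 > 0 (a local minimum). The iterate converges there.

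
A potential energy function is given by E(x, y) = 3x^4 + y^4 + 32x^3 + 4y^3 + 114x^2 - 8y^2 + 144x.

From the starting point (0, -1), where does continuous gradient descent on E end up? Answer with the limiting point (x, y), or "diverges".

(-1, -4)

E is separable, so gradient descent decouples: x follows -∂E/∂x, y follows -∂E/∂y.
∂E/∂x = 12(x + 1)(x + 3)(x + 4); at x=0 this is 144, so x decreases.
∂E/∂y = 4y(y - 1)(y + 4); at y=-1 this is 24, so y decreases.
x converges to its nearest critical value -1 (a local min of the x-part); y converges to -4. The iterate converges to (-1, -4).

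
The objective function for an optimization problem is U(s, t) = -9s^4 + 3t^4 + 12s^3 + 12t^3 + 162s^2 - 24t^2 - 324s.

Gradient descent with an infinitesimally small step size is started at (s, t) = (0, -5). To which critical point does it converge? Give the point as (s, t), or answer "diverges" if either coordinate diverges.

U is separable, so gradient descent decouples: s follows -∂U/∂s, t follows -∂U/∂t.
∂U/∂s = -36(s - 3)(s - 1)(s + 3); at s=0 this is -324, so s increases.
∂U/∂t = 12t(t - 1)(t + 4); at t=-5 this is -360, so t increases.
s converges to its nearest critical value 1 (a local min of the s-part); t converges to -4. The iterate converges to (1, -4).

(1, -4)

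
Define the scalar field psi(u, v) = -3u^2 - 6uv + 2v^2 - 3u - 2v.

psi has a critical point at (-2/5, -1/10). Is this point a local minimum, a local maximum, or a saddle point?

saddle point

The Hessian of psi is constant: H = [[-6, -6], [-6, 4]].
det(H) = (-6)·4 − (-6)² = -60.
Since det(H) < 0, H is indefinite and the critical point is a saddle point.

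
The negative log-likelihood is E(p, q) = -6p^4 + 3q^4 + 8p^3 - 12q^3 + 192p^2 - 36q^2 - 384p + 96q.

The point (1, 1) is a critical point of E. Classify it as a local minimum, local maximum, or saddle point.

The mixed partial ∂²E/∂p∂q is 0, so the Hessian at any point is diag(E_pp, E_qq) = diag(24(-3p^2 + 2p + 16), 36(q^2 - 2q - 2)).
At (1, 1): H = diag(360, -108).
The eigenvalues have opposite signs, so H is indefinite: a saddle point.

saddle point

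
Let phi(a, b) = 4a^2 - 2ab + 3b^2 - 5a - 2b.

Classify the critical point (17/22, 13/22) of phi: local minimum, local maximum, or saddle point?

The Hessian of phi is constant: H = [[8, -2], [-2, 6]].
det(H) = 8·6 − (-2)² = 44.
det(H) > 0 and tr(H) = 14 > 0, so H is positive definite and the point is a local minimum.

local minimum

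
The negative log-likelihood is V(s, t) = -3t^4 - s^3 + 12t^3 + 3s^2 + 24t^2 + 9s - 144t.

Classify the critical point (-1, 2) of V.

The mixed partial ∂²V/∂s∂t is 0, so the Hessian at any point is diag(V_ss, V_tt) = diag(6(-s + 1), 12(-3t^2 + 6t + 4)).
At (-1, 2): H = diag(12, 48).
Both eigenvalues are positive, so H is positive definite: a local minimum.

local minimum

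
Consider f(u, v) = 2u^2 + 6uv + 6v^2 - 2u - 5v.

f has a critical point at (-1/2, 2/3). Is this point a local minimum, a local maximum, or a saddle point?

local minimum

The Hessian of f is constant: H = [[4, 6], [6, 12]].
det(H) = 4·12 − 6² = 12.
det(H) > 0 and tr(H) = 16 > 0, so H is positive definite and the point is a local minimum.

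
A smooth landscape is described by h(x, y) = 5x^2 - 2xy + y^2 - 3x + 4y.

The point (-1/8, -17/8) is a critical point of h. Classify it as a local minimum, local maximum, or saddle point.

The Hessian of h is constant: H = [[10, -2], [-2, 2]].
det(H) = 10·2 − (-2)² = 16.
det(H) > 0 and tr(H) = 12 > 0, so H is positive definite and the point is a local minimum.

local minimum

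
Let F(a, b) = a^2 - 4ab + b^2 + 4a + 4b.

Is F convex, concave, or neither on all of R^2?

F is quadratic, so its Hessian is the constant matrix H = [[2, -4], [-4, 2]].
det(H) = -12, tr(H) = 4.
det(H) < 0, so H is indefinite: neither convex nor concave.

neither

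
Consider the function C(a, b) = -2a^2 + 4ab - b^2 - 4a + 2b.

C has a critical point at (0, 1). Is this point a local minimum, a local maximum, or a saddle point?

saddle point

The Hessian of C is constant: H = [[-4, 4], [4, -2]].
det(H) = (-4)·(-2) − 4² = -8.
Since det(H) < 0, H is indefinite and the critical point is a saddle point.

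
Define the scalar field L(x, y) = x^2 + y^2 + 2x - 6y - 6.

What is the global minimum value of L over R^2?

L(x,y) separates as P(x) + Q(y) − 6, so its minimum is min P + min Q − 6.
P'(x) = 2x + 2 vanishes at x ∈ {-1}; Q'(y) = 2y - 6 vanishes at y ∈ {3}.
Local minima of P (where P''>0): P(-1)=-1. Local minima of Q: Q(3)=-9.
So the global minimum of L is P(-1) + Q(3) − 6 = -1 − 9 − 6 = -16, attained at (-1, 3).

-16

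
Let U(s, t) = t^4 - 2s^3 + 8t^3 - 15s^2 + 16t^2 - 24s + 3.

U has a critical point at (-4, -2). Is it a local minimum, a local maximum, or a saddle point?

saddle point

The mixed partial ∂²U/∂s∂t is 0, so the Hessian at any point is diag(U_ss, U_tt) = diag(-6(2s + 5), 4(3t^2 + 12t + 8)).
At (-4, -2): H = diag(18, -16).
The eigenvalues have opposite signs, so H is indefinite: a saddle point.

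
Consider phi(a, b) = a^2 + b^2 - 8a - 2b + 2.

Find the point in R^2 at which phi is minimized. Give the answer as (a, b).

(4, 1)

phi(a,b) separates as P(a) + Q(b) + 2, so its minimum is min P + min Q + 2.
P'(a) = 2a - 8 vanishes at a ∈ {4}; Q'(b) = 2b - 2 vanishes at b ∈ {1}.
Local minima of P (where P''>0): P(4)=-16. Local minima of Q: Q(1)=-1.
So the global minimum of phi is P(4) + Q(1) + 2 = -16 − 1 + 2 = -15, attained at (4, 1).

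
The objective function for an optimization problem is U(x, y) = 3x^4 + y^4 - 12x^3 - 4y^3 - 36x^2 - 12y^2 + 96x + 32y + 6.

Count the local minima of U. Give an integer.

U separates as a function of x plus a function of y, so ∇U=0 decouples.
∂U/∂x = 12(x - 4)(x - 1)(x + 2) = 0 at x ∈ {-2, 1, 4}; ∂U/∂y = 4(y - 4)(y - 1)(y + 2) = 0 at y ∈ {-2, 1, 4}.
The Hessian is diagonal: diag(U_xx, U_yy). Second derivatives: U_xx(-2)=216, U_xx(1)=-108, U_xx(4)=216; U_yy(-2)=72, U_yy(1)=-36, U_yy(4)=72.
Local minima occur where both diagonal entries positive: (-2, -2), (-2, 4), (4, -2), (4, 4). Count: 4.

4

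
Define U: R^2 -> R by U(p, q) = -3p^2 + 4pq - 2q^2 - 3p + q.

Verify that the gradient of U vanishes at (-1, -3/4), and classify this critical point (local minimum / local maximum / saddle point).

local maximum

∇U = (-6p + 4q - 3, 4p - 4q + 1); substituting (-1, -3/4) gives ∇U = (0, 0), so (-1, -3/4) is indeed a critical point.
The Hessian of U is constant: H = [[-6, 4], [4, -4]].
det(H) = (-6)·(-4) − 4² = 8.
det(H) > 0 and tr(H) = -10 < 0, so H is negative definite and the point is a local maximum.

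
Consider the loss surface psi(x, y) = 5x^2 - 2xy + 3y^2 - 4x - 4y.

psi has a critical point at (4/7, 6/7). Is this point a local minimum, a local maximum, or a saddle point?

The Hessian of psi is constant: H = [[10, -2], [-2, 6]].
det(H) = 10·6 − (-2)² = 56.
det(H) > 0 and tr(H) = 16 > 0, so H is positive definite and the point is a local minimum.

local minimum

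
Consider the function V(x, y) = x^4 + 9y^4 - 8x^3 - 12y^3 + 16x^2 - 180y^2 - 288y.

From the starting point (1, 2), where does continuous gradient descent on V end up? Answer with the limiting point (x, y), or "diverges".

V is separable, so gradient descent decouples: x follows -∂V/∂x, y follows -∂V/∂y.
∂V/∂x = 4x(x - 4)(x - 2); at x=1 this is 12, so x decreases.
∂V/∂y = 36(y - 4)(y + 1)(y + 2); at y=2 this is -864, so y increases.
x converges to its nearest critical value 0 (a local min of the x-part); y converges to 4. The iterate converges to (0, 4).

(0, 4)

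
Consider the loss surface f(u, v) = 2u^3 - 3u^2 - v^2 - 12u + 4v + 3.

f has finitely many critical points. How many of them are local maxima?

1

f separates as a function of u plus a function of v, so ∇f=0 decouples.
∂f/∂u = 6(u - 2)(u + 1) = 0 at u ∈ {-1, 2}; ∂f/∂v = -2(v - 2) = 0 at v ∈ {2}.
The Hessian is diagonal: diag(f_uu, f_vv). Second derivatives: f_uu(-1)=-18, f_uu(2)=18; f_vv(2)=-2.
Local maxima occur where both diagonal entries negative: (-1, 2). Count: 1.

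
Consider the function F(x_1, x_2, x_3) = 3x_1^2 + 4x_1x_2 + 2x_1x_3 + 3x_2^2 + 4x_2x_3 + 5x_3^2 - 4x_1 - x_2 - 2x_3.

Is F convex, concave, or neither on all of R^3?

convex

F is quadratic, so its Hessian is the constant matrix H = [[6, 4, 2], [4, 6, 4], [2, 4, 10]].
Leading principal minors: 6, 20, 144.
All positive ⇒ H ≻ 0 ⇒ convex.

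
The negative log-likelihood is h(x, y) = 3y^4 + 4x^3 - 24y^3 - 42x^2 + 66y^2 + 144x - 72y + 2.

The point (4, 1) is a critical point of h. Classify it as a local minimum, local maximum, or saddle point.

local minimum

The mixed partial ∂²h/∂x∂y is 0, so the Hessian at any point is diag(h_xx, h_yy) = diag(12(2x - 7), 12(3y^2 - 12y + 11)).
At (4, 1): H = diag(12, 24).
Both eigenvalues are positive, so H is positive definite: a local minimum.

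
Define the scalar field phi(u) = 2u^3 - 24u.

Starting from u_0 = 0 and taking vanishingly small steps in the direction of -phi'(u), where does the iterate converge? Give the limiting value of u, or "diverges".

2

phi'(u) = 6(u - 2)(u + 2), so phi'(0) = -24.
Gradient descent moves in the -phi' direction, i.e. u is increasing.
The nearest critical point in that direction is u = 2, where phi'' = 24 > 0 (a local minimum). The iterate converges there.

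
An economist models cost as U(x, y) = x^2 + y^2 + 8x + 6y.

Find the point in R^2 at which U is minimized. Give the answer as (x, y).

U(x,y) separates as P(x) + Q(y), so its minimum is min P + min Q.
P'(x) = 2x + 8 vanishes at x ∈ {-4}; Q'(y) = 2y + 6 vanishes at y ∈ {-3}.
Local minima of P (where P''>0): P(-4)=-16. Local minima of Q: Q(-3)=-9.
So the global minimum of U is P(-4) + Q(-3) = -16 − 9 = -25, attained at (-4, -3).

(-4, -3)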